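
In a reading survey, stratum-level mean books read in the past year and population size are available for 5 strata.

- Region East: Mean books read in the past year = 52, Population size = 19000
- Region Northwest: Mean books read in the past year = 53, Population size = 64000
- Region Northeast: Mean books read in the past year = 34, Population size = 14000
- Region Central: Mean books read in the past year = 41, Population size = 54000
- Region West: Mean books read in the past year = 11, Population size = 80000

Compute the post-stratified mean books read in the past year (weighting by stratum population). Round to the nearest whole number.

34

Σ Nₕ·x̄ₕ = 52×19000 + 53×64000 + 34×14000 + 41×54000 + 11×80000
  = 988000 + 3392000 + 476000 + 2214000 + 880000 = 7950000
Σ Nₕ = 19000 + 64000 + 14000 + 54000 + 80000 = 231000
Overall mean = 7950000 / 231000 = 34.415584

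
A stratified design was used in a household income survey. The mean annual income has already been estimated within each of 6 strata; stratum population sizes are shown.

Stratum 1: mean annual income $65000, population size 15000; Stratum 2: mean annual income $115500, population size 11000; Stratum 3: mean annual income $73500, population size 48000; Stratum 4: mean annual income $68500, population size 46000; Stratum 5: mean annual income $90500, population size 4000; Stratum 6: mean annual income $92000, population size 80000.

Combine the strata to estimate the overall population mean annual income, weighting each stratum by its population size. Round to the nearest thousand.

Σ Nₕ·x̄ₕ = 65000×15000 + 115500×11000 + 73500×48000 + 68500×46000 + 90500×4000 + 92000×80000
  = 975000000 + 1270500000 + 3528000000 + 3151000000 + 362000000 + 7360000000 = 16646500000
Σ Nₕ = 15000 + 11000 + 48000 + 46000 + 4000 + 80000 = 204000
Overall mean = 16646500000 / 204000 = 81600.49

82000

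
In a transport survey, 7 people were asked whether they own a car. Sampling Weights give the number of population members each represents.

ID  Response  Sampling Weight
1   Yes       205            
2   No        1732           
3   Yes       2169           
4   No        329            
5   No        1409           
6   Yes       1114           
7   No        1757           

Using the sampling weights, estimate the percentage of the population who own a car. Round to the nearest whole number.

Sum of weights for 'Yes' = 205 + 2169 + 1114 = 3488
Total weight = 205 + 1732 + 2169 + 329 + 1409 + 1114 + 1757 = 8715
Weighted proportion = 3488 / 8715 = 0.40022949 → 40.022949%

40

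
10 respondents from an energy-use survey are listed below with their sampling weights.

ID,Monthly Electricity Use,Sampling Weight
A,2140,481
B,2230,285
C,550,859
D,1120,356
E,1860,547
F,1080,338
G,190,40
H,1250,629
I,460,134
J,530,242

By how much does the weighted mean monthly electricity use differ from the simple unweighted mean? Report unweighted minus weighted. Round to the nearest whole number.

Unweighted sum = 2140 + 2230 + 550 + 1120 + 1860 + 1080 + 190 + 1250 + 460 + 530 = 11410
Unweighted mean = 11410 / 10 = 1141
Weighted sum = 4902270
Sum of weights = 3911
Weighted mean = 4902270 / 3911 = 1253.4569
Difference (unweighted minus weighted) = -112.45692

-112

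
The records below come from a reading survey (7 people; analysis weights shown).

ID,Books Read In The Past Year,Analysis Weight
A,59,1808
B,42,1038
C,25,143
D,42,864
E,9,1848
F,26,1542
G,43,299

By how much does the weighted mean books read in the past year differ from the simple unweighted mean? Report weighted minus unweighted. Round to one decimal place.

Unweighted sum = 59 + 42 + 25 + 42 + 9 + 26 + 43 = 246
Unweighted mean = 246 / 7 = 35.142857
Weighted sum = 59×1808 + 42×1038 + 25×143 + 42×864 + 9×1848 + 26×1542 + 43×299
  = 106672 + 43596 + 3575 + 36288 + 16632 + 40092 + 12857 = 259712
Sum of weights = 1808 + 1038 + 143 + 864 + 1848 + 1542 + 299 = 7542
Weighted mean = 259712 / 7542 = 34.435428
Difference (weighted minus unweighted) = -0.70742887

-0.7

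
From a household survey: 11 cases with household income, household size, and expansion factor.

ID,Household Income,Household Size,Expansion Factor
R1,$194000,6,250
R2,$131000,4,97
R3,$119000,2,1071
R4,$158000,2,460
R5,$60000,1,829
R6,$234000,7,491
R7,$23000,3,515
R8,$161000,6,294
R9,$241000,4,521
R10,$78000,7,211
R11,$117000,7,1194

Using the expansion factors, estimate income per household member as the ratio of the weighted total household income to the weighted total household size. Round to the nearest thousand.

31000

Σ wᵢ·y = 194000×250 + 131000×97 + 119000×1071 + 158000×460 + 60000×829 + 234000×491 + 23000×515 + 161000×294 + 241000×521 + 78000×211 + 117000×1194
  = 48500000 + 12707000 + 127449000 + 72680000 + 49740000 + 114894000 + 11845000 + 47334000 + 125561000 + 16458000 + 139698000 = 766866000
Σ wᵢ·x = 6×250 + 4×97 + 2×1071 + 2×460 + 1×829 + 7×491 + 3×515 + 6×294 + 4×521 + 7×211 + 7×1194
  = 1500 + 388 + 2142 + 920 + 829 + 3437 + 1545 + 1764 + 2084 + 1477 + 8358 = 24444
Ratio = 766866000 / 24444 = 31372.361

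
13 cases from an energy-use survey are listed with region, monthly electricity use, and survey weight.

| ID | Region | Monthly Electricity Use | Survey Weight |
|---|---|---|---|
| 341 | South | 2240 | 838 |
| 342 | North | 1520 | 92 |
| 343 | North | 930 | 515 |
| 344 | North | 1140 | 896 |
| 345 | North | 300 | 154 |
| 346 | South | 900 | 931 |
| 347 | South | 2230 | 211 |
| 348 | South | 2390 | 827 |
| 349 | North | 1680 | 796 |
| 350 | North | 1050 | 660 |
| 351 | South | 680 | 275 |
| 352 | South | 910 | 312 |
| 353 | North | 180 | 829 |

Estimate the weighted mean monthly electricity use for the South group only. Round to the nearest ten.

South rows: 341, 346, 347, 348, 351, 352
Weighted sum = 2240×838 + 900×931 + 2230×211 + 2390×827 + 680×275 + 910×312
  = 1877120 + 837900 + 470530 + 1976530 + 187000 + 283920 = 5633000
Sum of weights = 3394
Weighted mean = 5633000 / 3394 = 1659.6936

1660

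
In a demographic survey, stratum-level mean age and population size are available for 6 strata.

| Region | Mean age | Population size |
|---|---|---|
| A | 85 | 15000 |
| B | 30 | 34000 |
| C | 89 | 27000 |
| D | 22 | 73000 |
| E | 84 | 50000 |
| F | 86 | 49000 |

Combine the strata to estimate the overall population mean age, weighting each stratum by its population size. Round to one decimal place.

59.3

Σ Nₕ·x̄ₕ = 14718000
Σ Nₕ = 15000 + 34000 + 27000 + 73000 + 50000 + 49000 = 248000
Overall mean = 14718000 / 248000 = 59.346774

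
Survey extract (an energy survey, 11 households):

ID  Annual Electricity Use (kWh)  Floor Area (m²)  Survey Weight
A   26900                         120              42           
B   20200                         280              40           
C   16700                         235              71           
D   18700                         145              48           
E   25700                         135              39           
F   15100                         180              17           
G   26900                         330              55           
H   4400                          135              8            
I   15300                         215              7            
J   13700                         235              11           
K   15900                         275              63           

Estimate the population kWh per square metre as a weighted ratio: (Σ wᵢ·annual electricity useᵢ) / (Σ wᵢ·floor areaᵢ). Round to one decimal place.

90.6

Σ wᵢ·y = 26900×42 + 20200×40 + 16700×71 + 18700×48 + 25700×39 + 15100×17 + 26900×55 + 4400×8 + 15300×7 + 13700×11 + 15900×63
  = 1129800 + 808000 + 1185700 + 897600 + 1002300 + 256700 + 1479500 + 35200 + 107100 + 150700 + 1001700 = 8054300
Σ wᵢ·x = 120×42 + 280×40 + 235×71 + 145×48 + 135×39 + 180×17 + 330×55 + 135×8 + 215×7 + 235×11 + 275×63
  = 5040 + 11200 + 16685 + 6960 + 5265 + 3060 + 18150 + 1080 + 1505 + 2585 + 17325 = 88855
Ratio = 8054300 / 88855 = 90.645434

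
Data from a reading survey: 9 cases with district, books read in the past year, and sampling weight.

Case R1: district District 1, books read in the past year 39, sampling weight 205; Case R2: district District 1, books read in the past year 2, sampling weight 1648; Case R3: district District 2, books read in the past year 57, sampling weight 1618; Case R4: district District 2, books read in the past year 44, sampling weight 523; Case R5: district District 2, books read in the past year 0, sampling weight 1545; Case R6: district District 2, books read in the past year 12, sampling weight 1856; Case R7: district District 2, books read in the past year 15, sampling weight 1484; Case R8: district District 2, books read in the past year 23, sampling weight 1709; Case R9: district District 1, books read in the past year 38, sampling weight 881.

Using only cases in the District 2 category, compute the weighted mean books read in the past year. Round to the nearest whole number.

District 2 rows: R3, R4, R5, R6, R7, R8
Weighted sum = 57×1618 + 44×523 + 0×1545 + 12×1856 + 15×1484 + 23×1709
  = 92226 + 23012 + 0 + 22272 + 22260 + 39307 = 199077
Sum of weights = 1618 + 523 + 1545 + 1856 + 1484 + 1709 = 8735
Weighted mean = 199077 / 8735 = 22.790727

23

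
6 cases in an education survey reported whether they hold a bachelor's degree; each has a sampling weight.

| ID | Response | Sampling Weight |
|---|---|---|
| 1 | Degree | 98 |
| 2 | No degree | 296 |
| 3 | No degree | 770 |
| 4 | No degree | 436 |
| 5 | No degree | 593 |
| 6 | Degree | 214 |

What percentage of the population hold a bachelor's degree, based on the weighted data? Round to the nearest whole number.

13

Sum of weights for 'Degree' = 98 + 214 = 312
Total weight = 98 + 296 + 770 + 436 + 593 + 214 = 2407
Weighted proportion = 312 / 2407 = 0.12962194 → 12.962194%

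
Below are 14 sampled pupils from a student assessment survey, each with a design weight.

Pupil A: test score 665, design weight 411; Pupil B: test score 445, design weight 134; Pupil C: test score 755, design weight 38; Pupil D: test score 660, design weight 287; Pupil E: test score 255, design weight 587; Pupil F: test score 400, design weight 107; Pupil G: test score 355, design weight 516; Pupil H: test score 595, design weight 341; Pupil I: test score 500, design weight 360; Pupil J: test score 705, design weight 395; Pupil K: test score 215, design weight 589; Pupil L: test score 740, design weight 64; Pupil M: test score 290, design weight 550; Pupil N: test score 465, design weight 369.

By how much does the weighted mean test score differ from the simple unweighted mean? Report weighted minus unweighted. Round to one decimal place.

-62.4

Unweighted sum = 7045
Unweighted mean = 7045 / 14 = 503.21429
Weighted sum = 2093170
Sum of weights = 4748
Weighted mean = 2093170 / 4748 = 440.85299
Difference (weighted minus unweighted) = -62.361295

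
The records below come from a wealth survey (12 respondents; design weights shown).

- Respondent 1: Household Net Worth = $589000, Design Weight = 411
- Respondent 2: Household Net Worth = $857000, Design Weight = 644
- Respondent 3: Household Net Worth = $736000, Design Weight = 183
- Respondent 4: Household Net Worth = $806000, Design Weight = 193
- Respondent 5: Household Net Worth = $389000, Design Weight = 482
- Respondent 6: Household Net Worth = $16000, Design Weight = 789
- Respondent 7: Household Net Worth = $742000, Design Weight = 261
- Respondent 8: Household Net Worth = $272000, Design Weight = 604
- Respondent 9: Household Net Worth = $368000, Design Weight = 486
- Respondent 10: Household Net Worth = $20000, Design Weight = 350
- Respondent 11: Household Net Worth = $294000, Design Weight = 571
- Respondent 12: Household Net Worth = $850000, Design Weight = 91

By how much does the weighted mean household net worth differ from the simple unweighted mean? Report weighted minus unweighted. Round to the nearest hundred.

Unweighted sum = 589000 + 857000 + 736000 + 806000 + 389000 + 16000 + 742000 + 272000 + 368000 + 20000 + 294000 + 850000 = 5939000
Unweighted mean = 5939000 / 12 = 494916.67
Weighted sum = 2073377000
Sum of weights = 5065
Weighted mean = 2073377000 / 5065 = 409353.8
Difference (weighted minus unweighted) = -85562.866

-85600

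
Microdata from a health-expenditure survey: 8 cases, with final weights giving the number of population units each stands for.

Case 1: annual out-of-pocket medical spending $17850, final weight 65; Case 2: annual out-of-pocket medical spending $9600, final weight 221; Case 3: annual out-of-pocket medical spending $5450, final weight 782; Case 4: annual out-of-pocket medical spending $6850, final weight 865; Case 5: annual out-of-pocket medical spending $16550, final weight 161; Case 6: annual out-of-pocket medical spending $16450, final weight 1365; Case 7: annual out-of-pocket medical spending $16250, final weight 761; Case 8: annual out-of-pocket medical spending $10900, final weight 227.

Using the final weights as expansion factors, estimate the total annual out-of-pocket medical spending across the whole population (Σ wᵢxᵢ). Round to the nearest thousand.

Weighted total = 17850×65 + 9600×221 + 5450×782 + 6850×865 + 16550×161 + 16450×1365 + 16250×761 + 10900×227
  = 1160250 + 2121600 + 4261900 + 5925250 + 2664550 + 22454250 + 12366250 + 2474300 = 53428350

53428000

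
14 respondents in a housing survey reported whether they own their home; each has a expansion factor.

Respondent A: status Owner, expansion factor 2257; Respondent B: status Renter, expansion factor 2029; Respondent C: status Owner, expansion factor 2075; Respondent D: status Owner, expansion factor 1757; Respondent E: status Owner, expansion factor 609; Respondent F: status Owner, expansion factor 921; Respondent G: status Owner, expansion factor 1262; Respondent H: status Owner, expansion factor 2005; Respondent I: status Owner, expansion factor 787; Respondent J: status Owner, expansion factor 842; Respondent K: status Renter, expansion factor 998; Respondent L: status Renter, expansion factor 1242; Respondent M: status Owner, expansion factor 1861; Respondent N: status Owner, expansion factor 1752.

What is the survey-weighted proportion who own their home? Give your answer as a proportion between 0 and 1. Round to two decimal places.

Sum of weights for 'Owner' = 2257 + 2075 + 1757 + 609 + 921 + 1262 + 2005 + 787 + 842 + 1861 + 1752 = 16128
Total weight = 20397
Weighted proportion = 16128 / 20397 = 0.79070452

0.79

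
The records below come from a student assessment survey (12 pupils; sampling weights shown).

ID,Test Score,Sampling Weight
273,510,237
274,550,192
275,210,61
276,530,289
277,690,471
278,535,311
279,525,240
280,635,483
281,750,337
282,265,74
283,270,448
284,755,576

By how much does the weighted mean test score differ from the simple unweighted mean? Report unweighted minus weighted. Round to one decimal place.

Unweighted sum = 510 + 550 + 210 + 530 + 690 + 535 + 525 + 635 + 750 + 265 + 270 + 755 = 6225
Unweighted mean = 6225 / 12 = 518.75
Weighted sum = 510×237 + 550×192 + 210×61 + 530×289 + 690×471 + 535×311 + 525×240 + 635×483 + 750×337 + 265×74 + 270×448 + 755×576
  = 2144730
Sum of weights = 237 + 192 + 61 + 289 + 471 + 311 + 240 + 483 + 337 + 74 + 448 + 576 = 3719
Weighted mean = 2144730 / 3719 = 576.69535
Difference (unweighted minus weighted) = -57.945348

-57.9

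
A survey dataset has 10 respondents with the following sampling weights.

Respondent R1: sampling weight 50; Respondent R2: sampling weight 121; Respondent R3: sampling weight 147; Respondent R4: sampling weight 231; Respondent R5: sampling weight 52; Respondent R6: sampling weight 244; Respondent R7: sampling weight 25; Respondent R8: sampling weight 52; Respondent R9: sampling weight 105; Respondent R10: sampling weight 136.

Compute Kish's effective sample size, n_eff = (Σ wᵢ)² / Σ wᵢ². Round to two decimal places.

Σ wᵢ = 50 + 121 + 147 + 231 + 52 + 244 + 25 + 52 + 105 + 136 = 1163
Σ wᵢ² = 2500 + 14641 + 21609 + 53361 + 2704 + 59536 + 625 + 2704 + 11025 + 18496 = 187201
n_eff = 1163² / 187201 = 1352569 / 187201 = 7.2252232

7.23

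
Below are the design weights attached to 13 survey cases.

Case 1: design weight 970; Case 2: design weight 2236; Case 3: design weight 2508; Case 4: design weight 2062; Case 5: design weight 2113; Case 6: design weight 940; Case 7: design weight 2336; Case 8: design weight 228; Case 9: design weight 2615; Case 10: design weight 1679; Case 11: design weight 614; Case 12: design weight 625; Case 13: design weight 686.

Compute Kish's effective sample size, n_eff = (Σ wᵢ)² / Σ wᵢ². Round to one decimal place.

10.1

Σ wᵢ = 19612
Σ wᵢ² = 38235236
n_eff = 19612² / 38235236 = 384630544 / 38235236 = 10.059583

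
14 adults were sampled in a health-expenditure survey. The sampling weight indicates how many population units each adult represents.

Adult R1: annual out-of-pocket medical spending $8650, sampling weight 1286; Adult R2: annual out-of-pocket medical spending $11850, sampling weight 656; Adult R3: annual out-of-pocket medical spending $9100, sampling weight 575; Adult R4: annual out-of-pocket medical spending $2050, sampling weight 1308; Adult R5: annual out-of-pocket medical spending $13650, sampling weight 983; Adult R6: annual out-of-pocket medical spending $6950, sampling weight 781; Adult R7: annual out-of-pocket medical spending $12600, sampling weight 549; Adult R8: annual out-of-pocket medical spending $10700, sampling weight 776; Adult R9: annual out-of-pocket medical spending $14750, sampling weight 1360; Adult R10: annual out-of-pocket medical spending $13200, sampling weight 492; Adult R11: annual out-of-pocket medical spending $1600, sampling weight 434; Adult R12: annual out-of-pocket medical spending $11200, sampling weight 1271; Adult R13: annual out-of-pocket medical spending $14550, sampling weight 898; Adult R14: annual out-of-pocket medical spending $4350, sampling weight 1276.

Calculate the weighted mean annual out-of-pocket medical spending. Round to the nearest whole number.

Weighted sum = 120978400
Sum of weights = 12645
Weighted mean = 120978400 / 12645 = 9567.2914

9567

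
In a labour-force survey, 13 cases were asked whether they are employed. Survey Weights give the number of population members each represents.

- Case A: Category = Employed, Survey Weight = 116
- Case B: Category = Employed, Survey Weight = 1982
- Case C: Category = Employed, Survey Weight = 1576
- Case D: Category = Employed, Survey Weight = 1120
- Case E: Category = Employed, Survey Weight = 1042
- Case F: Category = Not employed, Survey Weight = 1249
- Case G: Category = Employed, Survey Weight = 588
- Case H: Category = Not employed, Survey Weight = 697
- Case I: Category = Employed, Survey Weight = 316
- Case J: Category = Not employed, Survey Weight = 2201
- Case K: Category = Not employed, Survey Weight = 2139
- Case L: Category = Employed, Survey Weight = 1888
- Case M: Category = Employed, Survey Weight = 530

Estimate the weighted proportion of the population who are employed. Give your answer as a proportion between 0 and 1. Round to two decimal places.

0.59

Sum of weights for 'Employed' = 116 + 1982 + 1576 + 1120 + 1042 + 588 + 316 + 1888 + 530 = 9158
Total weight = 15444
Weighted proportion = 9158 / 15444 = 0.59298109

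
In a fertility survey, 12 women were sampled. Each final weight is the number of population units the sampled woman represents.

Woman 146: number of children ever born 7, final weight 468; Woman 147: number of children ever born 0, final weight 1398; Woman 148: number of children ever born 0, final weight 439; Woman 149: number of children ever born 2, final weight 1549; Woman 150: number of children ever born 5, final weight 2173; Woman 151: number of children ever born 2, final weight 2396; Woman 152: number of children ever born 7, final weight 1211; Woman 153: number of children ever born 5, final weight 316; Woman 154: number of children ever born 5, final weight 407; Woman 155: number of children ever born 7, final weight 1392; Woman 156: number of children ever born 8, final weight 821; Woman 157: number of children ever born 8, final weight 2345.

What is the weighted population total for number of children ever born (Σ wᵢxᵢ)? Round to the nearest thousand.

Weighted total = 7×468 + 0×1398 + 0×439 + 2×1549 + 5×2173 + 2×2396 + 7×1211 + 5×316 + 5×407 + 7×1392 + 8×821 + 8×2345
  = 3276 + 0 + 0 + 3098 + 10865 + 4792 + 8477 + 1580 + 2035 + 9744 + 6568 + 18760 = 69195

69000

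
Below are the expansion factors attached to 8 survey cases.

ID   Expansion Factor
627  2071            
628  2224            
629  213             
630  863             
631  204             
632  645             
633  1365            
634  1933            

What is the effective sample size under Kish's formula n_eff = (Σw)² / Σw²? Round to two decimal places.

Σ wᵢ = 9518
Σ wᵢ² = 4289041 + 4946176 + 45369 + 744769 + 41616 + 416025 + 1863225 + 3736489 = 16082710
n_eff = 9518² / 16082710 = 90592324 / 16082710 = 5.6329017

5.63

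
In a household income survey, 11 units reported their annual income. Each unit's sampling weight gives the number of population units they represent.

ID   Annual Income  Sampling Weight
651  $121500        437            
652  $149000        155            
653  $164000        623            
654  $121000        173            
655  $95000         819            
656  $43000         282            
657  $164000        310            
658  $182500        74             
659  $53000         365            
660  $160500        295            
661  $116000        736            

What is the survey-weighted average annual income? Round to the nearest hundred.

Weighted sum = 121500×437 + 149000×155 + 164000×623 + 121000×173 + 95000×819 + 43000×282 + 164000×310 + 182500×74 + 53000×365 + 160500×295 + 116000×736
  = 53095500 + 23095000 + 102172000 + 20933000 + 77805000 + 12126000 + 50840000 + 13505000 + 19345000 + 47347500 + 85376000 = 505640000
Sum of weights = 437 + 155 + 623 + 173 + 819 + 282 + 310 + 74 + 365 + 295 + 736 = 4269
Weighted mean = 505640000 / 4269 = 118444.6

118400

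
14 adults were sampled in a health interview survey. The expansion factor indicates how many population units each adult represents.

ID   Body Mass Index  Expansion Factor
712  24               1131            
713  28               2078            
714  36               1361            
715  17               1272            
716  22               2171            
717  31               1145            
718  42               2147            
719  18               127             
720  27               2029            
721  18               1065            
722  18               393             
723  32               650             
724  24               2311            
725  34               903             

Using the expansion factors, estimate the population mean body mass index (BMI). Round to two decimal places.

Weighted sum = 519658
Sum of weights = 18783
Weighted mean = 519658 / 18783 = 27.6664

27.67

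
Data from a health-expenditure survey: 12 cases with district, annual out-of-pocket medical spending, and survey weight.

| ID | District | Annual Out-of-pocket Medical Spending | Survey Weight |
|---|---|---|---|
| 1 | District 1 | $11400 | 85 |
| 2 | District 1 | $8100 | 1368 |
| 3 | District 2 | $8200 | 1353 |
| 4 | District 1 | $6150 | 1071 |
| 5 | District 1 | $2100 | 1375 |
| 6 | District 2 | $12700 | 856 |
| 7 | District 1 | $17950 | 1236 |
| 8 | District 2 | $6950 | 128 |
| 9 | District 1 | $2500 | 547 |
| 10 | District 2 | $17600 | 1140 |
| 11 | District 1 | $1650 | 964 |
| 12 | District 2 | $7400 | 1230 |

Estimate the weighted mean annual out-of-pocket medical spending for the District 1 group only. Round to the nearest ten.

7020

District 1 rows: 1, 2, 4, 5, 7, 9, 11
Weighted sum = 46668250
Sum of weights = 85 + 1368 + 1071 + 1375 + 1236 + 547 + 964 = 6646
Weighted mean = 46668250 / 6646 = 7022.0057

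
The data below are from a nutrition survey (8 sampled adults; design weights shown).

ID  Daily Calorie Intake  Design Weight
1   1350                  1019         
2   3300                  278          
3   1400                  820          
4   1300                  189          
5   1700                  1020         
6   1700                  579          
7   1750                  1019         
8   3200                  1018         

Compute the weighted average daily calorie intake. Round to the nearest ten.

Weighted sum = 1350×1019 + 3300×278 + 1400×820 + 1300×189 + 1700×1020 + 1700×579 + 1750×1019 + 3200×1018
  = 1375650 + 917400 + 1148000 + 245700 + 1734000 + 984300 + 1783250 + 3257600 = 11445900
Sum of weights = 1019 + 278 + 820 + 189 + 1020 + 579 + 1019 + 1018 = 5942
Weighted mean = 11445900 / 5942 = 1926.2706

1930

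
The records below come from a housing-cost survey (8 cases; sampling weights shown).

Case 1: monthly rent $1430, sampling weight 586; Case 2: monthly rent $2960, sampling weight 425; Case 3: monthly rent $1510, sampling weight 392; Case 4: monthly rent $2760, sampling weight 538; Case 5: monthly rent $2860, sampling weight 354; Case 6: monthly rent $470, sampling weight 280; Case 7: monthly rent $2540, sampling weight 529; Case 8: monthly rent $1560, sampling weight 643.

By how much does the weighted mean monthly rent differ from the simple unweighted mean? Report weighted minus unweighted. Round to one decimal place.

Unweighted sum = 1430 + 2960 + 1510 + 2760 + 2860 + 470 + 2540 + 1560 = 16090
Unweighted mean = 16090 / 8 = 2011.25
Weighted sum = 1430×586 + 2960×425 + 1510×392 + 2760×538 + 2860×354 + 470×280 + 2540×529 + 1560×643
  = 837980 + 1258000 + 591920 + 1484880 + 1012440 + 131600 + 1343660 + 1003080 = 7663560
Sum of weights = 586 + 425 + 392 + 538 + 354 + 280 + 529 + 643 = 3747
Weighted mean = 7663560 / 3747 = 2045.2522
Difference (weighted minus unweighted) = 34.002202

34.0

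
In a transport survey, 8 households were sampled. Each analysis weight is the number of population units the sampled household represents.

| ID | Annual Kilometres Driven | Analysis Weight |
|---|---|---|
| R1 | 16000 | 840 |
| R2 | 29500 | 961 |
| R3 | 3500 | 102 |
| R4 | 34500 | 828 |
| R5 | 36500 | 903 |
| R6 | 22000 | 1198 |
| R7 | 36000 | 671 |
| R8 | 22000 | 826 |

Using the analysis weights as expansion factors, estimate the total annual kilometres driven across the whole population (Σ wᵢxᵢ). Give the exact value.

Weighted total = 16000×840 + 29500×961 + 3500×102 + 34500×828 + 36500×903 + 22000×1198 + 36000×671 + 22000×826
  = 13440000 + 28349500 + 357000 + 28566000 + 32959500 + 26356000 + 24156000 + 18172000 = 172356000

172356000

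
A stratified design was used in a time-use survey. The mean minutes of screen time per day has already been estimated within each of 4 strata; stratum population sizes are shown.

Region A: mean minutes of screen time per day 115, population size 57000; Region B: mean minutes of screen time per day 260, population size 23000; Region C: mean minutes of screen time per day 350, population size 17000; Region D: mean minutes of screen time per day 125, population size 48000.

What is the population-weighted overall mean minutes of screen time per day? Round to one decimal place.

Σ Nₕ·x̄ₕ = 115×57000 + 260×23000 + 350×17000 + 125×48000
  = 24485000
Σ Nₕ = 57000 + 23000 + 17000 + 48000 = 145000
Overall mean = 24485000 / 145000 = 168.86207

168.9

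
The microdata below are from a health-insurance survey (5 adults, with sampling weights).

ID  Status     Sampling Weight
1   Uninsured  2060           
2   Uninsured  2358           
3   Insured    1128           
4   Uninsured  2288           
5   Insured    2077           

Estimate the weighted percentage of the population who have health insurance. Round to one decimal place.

32.3

Sum of weights for 'Insured' = 1128 + 2077 = 3205
Total weight = 2060 + 2358 + 1128 + 2288 + 2077 = 9911
Weighted proportion = 3205 / 9911 = 0.32337806 → 32.337806%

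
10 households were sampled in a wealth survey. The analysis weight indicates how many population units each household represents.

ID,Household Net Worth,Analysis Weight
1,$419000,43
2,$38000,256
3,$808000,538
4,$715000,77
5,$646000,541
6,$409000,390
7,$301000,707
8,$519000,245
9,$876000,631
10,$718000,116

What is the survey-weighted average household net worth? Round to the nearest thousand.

565000

Weighted sum = 419000×43 + 38000×256 + 808000×538 + 715000×77 + 646000×541 + 409000×390 + 301000×707 + 519000×245 + 876000×631 + 718000×116
  = 18017000 + 9728000 + 434704000 + 55055000 + 349486000 + 159510000 + 212807000 + 127155000 + 552756000 + 83288000 = 2002506000
Sum of weights = 43 + 256 + 538 + 77 + 541 + 390 + 707 + 245 + 631 + 116 = 3544
Weighted mean = 2002506000 / 3544 = 565041.2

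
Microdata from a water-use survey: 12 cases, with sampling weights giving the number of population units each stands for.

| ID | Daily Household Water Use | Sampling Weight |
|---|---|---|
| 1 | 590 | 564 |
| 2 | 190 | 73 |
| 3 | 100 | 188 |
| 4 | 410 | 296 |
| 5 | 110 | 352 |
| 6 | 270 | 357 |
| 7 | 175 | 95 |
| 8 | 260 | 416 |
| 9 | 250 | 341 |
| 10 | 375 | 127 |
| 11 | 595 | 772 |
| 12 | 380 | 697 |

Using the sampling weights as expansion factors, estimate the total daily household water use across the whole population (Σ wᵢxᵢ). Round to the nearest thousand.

1604000

Weighted total = 590×564 + 190×73 + 100×188 + 410×296 + 110×352 + 270×357 + 175×95 + 260×416 + 250×341 + 375×127 + 595×772 + 380×697
  = 332760 + 13870 + 18800 + 121360 + 38720 + 96390 + 16625 + 108160 + 85250 + 47625 + 459340 + 264860 = 1603760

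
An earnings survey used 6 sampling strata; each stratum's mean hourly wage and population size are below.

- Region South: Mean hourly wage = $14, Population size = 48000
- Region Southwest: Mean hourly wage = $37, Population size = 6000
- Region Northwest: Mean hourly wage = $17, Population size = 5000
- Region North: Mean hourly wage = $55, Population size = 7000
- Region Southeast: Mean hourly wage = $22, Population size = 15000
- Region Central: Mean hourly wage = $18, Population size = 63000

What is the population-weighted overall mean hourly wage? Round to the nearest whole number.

20

Σ Nₕ·x̄ₕ = 14×48000 + 37×6000 + 17×5000 + 55×7000 + 22×15000 + 18×63000
  = 672000 + 222000 + 85000 + 385000 + 330000 + 1134000 = 2828000
Σ Nₕ = 48000 + 6000 + 5000 + 7000 + 15000 + 63000 = 144000
Overall mean = 2828000 / 144000 = 19.638889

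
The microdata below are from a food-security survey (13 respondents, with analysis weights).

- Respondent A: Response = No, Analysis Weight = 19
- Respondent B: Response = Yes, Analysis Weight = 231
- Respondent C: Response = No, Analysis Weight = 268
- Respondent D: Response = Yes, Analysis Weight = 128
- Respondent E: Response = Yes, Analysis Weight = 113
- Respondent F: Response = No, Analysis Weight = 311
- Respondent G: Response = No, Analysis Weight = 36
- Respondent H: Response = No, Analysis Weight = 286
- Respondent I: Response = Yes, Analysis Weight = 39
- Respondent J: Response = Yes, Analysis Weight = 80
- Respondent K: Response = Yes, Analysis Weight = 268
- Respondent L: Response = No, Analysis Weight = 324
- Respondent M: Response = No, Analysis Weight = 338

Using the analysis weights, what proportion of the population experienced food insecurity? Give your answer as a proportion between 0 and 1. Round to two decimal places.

Sum of weights for 'Yes' = 231 + 128 + 113 + 39 + 80 + 268 = 859
Total weight = 2441
Weighted proportion = 859 / 2441 = 0.35190496

0.35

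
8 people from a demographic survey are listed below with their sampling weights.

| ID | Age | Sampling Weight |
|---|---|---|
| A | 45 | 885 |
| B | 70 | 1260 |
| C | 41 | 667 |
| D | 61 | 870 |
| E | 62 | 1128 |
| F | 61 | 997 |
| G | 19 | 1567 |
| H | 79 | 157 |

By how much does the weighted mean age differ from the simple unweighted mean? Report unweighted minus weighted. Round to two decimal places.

Unweighted sum = 45 + 70 + 41 + 61 + 62 + 61 + 19 + 79 = 438
Unweighted mean = 438 / 8 = 54.75
Weighted sum = 45×885 + 70×1260 + 41×667 + 61×870 + 62×1128 + 61×997 + 19×1567 + 79×157
  = 39825 + 88200 + 27347 + 53070 + 69936 + 60817 + 29773 + 12403 = 381371
Sum of weights = 885 + 1260 + 667 + 870 + 1128 + 997 + 1567 + 157 = 7531
Weighted mean = 381371 / 7531 = 50.640154
Difference (unweighted minus weighted) = 4.109846

4.11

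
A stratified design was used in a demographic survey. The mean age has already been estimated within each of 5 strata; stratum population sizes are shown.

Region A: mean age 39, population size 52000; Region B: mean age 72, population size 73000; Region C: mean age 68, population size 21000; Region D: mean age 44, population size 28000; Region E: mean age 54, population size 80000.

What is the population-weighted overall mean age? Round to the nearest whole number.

Σ Nₕ·x̄ₕ = 39×52000 + 72×73000 + 68×21000 + 44×28000 + 54×80000
  = 14264000
Σ Nₕ = 254000
Overall mean = 14264000 / 254000 = 56.15748

56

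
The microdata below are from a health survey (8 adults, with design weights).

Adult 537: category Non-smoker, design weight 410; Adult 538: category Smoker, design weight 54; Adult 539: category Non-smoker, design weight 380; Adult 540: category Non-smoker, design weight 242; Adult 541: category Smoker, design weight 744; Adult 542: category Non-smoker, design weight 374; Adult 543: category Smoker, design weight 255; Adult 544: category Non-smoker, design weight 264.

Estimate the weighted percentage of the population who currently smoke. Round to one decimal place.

38.7

Sum of weights for 'Smoker' = 54 + 744 + 255 = 1053
Total weight = 410 + 54 + 380 + 242 + 744 + 374 + 255 + 264 = 2723
Weighted proportion = 1053 / 2723 = 0.38670584 → 38.670584%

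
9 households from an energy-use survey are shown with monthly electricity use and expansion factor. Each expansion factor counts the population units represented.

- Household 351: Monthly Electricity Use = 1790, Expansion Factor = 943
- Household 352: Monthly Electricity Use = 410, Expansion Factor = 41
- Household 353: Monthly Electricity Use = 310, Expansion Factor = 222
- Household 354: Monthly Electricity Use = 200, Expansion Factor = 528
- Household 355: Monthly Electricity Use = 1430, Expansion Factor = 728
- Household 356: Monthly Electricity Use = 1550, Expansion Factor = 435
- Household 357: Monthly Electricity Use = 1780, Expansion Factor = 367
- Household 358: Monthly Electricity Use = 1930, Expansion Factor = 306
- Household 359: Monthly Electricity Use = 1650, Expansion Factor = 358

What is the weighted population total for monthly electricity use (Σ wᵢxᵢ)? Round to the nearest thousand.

Weighted total = 1790×943 + 410×41 + 310×222 + 200×528 + 1430×728 + 1550×435 + 1780×367 + 1930×306 + 1650×358
  = 1687970 + 16810 + 68820 + 105600 + 1041040 + 674250 + 653260 + 590580 + 590700 = 5429030

5429000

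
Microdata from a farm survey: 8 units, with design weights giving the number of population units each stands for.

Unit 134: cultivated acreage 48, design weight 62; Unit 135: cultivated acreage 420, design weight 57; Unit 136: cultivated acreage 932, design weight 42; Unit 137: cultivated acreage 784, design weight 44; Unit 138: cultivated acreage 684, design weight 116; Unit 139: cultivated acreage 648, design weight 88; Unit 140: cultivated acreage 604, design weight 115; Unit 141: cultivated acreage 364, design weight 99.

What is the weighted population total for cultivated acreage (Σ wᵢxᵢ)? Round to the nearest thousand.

342000

Weighted total = 48×62 + 420×57 + 932×42 + 784×44 + 684×116 + 648×88 + 604×115 + 364×99
  = 2976 + 23940 + 39144 + 34496 + 79344 + 57024 + 69460 + 36036 = 342420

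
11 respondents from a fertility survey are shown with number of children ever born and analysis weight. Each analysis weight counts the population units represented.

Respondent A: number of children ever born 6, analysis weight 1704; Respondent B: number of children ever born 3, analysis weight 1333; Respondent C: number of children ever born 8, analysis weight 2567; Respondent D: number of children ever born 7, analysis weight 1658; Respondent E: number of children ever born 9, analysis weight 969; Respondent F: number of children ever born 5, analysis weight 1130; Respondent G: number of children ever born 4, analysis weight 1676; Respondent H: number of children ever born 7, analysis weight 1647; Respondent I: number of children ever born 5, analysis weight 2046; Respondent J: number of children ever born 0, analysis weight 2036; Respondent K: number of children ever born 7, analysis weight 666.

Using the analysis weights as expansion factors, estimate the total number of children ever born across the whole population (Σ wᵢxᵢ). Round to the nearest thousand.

94000

Weighted total = 6×1704 + 3×1333 + 8×2567 + 7×1658 + 9×969 + 5×1130 + 4×1676 + 7×1647 + 5×2046 + 0×2036 + 7×666
  = 10224 + 3999 + 20536 + 11606 + 8721 + 5650 + 6704 + 11529 + 10230 + 0 + 4662 = 93861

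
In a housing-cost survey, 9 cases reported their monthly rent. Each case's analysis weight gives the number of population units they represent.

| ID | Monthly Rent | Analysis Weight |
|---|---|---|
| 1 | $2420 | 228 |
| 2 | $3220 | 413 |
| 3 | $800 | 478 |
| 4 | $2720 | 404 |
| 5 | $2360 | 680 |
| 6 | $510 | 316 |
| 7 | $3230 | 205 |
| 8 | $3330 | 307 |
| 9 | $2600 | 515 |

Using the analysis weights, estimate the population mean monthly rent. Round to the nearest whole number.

Weighted sum = 2420×228 + 3220×413 + 800×478 + 2720×404 + 2360×680 + 510×316 + 3230×205 + 3330×307 + 2600×515
  = 551760 + 1329860 + 382400 + 1098880 + 1604800 + 161160 + 662150 + 1022310 + 1339000 = 8152320
Sum of weights = 3546
Weighted mean = 8152320 / 3546 = 2299.0186

2299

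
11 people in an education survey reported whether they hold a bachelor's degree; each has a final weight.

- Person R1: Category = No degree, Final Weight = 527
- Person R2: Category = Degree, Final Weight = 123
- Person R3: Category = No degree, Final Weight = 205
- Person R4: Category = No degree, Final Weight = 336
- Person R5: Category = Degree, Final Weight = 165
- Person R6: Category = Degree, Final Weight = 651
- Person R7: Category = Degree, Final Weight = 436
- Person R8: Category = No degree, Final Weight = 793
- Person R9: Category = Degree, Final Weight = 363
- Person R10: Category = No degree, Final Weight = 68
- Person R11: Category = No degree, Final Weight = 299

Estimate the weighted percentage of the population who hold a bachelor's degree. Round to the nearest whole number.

Sum of weights for 'Degree' = 123 + 165 + 651 + 436 + 363 = 1738
Total weight = 527 + 123 + 205 + 336 + 165 + 651 + 436 + 793 + 363 + 68 + 299 = 3966
Weighted proportion = 1738 / 3966 = 0.43822491 → 43.822491%

44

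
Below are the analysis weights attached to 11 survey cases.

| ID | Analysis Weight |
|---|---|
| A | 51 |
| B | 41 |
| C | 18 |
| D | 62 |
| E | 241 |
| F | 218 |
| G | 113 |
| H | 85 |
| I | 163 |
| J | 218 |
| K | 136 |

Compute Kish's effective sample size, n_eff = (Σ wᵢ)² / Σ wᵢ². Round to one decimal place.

8.0

Σ wᵢ = 51 + 41 + 18 + 62 + 241 + 218 + 113 + 85 + 163 + 218 + 136 = 1346
Σ wᵢ² = 226638
n_eff = 1346² / 226638 = 1811716 / 226638 = 7.9938757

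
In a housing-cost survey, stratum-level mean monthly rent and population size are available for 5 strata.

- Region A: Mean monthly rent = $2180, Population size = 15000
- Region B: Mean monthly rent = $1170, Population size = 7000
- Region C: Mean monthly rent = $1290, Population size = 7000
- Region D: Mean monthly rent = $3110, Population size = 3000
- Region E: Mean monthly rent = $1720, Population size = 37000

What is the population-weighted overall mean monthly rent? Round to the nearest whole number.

1781

Σ Nₕ·x̄ₕ = 2180×15000 + 1170×7000 + 1290×7000 + 3110×3000 + 1720×37000
  = 122890000
Σ Nₕ = 15000 + 7000 + 7000 + 3000 + 37000 = 69000
Overall mean = 122890000 / 69000 = 1781.0145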